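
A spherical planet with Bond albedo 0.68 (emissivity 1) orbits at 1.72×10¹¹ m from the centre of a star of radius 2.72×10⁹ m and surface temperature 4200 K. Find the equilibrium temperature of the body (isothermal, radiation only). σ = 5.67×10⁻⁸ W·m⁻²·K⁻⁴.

The star's surface emits σT_*⁴; at distance d the flux is S = σT_*⁴(R_*/d)².
S = 5.67×10⁻⁸·(4200)⁴·(2.72×10⁹/1.72×10¹¹)² = 4412 W/m².
For an isothermal sphere T⁴ = (1−a)S/(4σ) = 6.225×10⁹ K⁴.

T ≈ 281 K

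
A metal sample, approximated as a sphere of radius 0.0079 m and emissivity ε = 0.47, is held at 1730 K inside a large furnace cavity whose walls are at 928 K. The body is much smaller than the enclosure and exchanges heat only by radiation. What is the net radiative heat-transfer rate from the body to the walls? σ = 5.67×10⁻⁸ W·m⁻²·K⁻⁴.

P_net ≈ 172 W

For a small grey body in a large enclosure: P_net = εσA(T_body⁴ − T_wall⁴).
A = 4πr² = 7.843×10⁻⁴ m²; T_body⁴ − T_wall⁴ = 8.957×10¹² − 7.416×10¹¹ = 8.216×10¹² K⁴.
|P_net| = 0.47·5.67×10⁻⁸·7.843×10⁻⁴·8.216×10¹².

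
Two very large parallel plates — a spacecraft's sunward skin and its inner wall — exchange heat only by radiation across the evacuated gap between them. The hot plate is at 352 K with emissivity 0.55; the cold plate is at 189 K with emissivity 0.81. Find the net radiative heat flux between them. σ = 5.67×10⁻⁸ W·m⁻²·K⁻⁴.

q ≈ 389 W/m²

For two infinite grey parallel plates, q = σ(T₁⁴ − T₂⁴)/(1/ε₁ + 1/ε₂ − 1).
T₁⁴ − T₂⁴ = 1.535×10¹⁰ − 1.276×10⁹ = 1.408×10¹⁰ K⁴.
1/ε₁ + 1/ε₂ − 1 = 1.818 + 1.235 − 1 = 2.053.
q = 5.67×10⁻⁸ × 1.408×10¹⁰ / 2.053.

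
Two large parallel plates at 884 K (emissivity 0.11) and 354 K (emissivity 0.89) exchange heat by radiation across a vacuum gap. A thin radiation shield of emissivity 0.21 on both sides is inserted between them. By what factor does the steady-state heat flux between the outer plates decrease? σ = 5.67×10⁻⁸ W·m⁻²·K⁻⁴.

Without shield: q₀ = σΔ(T⁴)/(1/ε₁+1/ε₂−1) with denominator 9.215.
With shield the two gaps are in series; the resistances add: (1/ε₁+1/ε_s−1)+(1/ε_s+1/ε₂−1) = 12.85+4.886 = 17.74.
Heat-flux ratio q₀/q = 17.74/9.215.

factor ≈ 1.93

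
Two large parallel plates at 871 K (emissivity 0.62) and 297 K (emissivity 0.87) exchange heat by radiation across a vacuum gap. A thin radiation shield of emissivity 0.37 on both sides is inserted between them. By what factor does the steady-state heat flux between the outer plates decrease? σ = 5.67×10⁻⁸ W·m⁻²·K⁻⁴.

factor ≈ 3.50

Without shield: q₀ = σΔ(T⁴)/(1/ε₁+1/ε₂−1) with denominator 1.762.
With shield the two gaps are in series; the resistances add: (1/ε₁+1/ε_s−1)+(1/ε_s+1/ε₂−1) = 3.316+2.852 = 6.168.
Heat-flux ratio q₀/q = 6.168/1.762.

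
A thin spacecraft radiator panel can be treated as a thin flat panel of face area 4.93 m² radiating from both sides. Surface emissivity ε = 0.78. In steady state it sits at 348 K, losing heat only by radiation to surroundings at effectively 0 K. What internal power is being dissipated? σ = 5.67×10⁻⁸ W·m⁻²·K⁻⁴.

P ≈ 6400 W

Steady state: P = εσA T⁴.
A = 2·4.93 = 9.860 m²; T⁴ = (348)⁴ = 1.467×10¹⁰ K⁴.
P = 0.78 × 5.67×10⁻⁸ × 9.860 × 1.467×10¹⁰.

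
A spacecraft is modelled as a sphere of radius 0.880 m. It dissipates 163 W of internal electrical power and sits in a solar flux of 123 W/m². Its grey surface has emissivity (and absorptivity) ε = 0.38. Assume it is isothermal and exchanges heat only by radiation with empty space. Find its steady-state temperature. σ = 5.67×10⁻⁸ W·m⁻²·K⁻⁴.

At steady state, absorbed solar power + internal power = radiated power.
Absorbed: α·S·A_cross = 0.38·123·2.433 = 113.7 W (cross-section πr²).
Total input = 113.7 + 163 = 276.7 W.
Radiated: εσ·A_surf·T⁴ with A_surf = 4πr² = 9.731 m².
T⁴ = 276.7/(0.38·5.67×10⁻⁸·9.731) = 1.320×10⁹ K⁴.

T ≈ 191 K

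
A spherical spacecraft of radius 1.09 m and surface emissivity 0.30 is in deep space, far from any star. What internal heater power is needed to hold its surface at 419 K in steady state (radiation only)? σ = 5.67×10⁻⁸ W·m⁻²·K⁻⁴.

P ≈ 7830 W

P = εσ·4πr²·T⁴.
4πr² = 14.93 m²; T⁴ = 3.082×10¹⁰ K⁴.
P = 0.30·5.67×10⁻⁸·14.93·3.082×10¹⁰.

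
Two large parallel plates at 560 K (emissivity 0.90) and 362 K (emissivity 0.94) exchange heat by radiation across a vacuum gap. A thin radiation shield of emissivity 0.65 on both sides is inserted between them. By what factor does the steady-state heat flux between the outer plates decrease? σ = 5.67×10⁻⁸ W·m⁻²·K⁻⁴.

Without shield: q₀ = σΔ(T⁴)/(1/ε₁+1/ε₂−1) with denominator 1.175.
With shield the two gaps are in series; the resistances add: (1/ε₁+1/ε_s−1)+(1/ε_s+1/ε₂−1) = 1.650+1.602 = 3.252.
Heat-flux ratio q₀/q = 3.252/1.175.

factor ≈ 2.77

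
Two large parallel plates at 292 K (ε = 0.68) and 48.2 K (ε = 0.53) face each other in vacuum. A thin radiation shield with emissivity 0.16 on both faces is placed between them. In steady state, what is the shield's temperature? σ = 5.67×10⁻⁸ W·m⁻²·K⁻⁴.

In steady state the net flux on the hot side equals that on the cold side.
σ(T₁⁴−T_s⁴)/D₁ = σ(T_s⁴−T₂⁴)/D₂, with D₁ = 1/ε₁+1/ε_s−1 = 6.721, D₂ = 1/ε_s+1/ε₂−1 = 7.137.
Solve for T_s⁴: T_s⁴ = (D₂·T₁⁴ + D₁·T₂⁴)/(D₁+D₂) = 3.747×10⁹ K⁴.

T_s ≈ 247 K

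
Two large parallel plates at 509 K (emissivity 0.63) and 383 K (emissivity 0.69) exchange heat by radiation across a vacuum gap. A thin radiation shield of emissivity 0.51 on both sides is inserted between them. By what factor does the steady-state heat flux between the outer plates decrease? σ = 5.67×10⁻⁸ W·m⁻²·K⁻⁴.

Without shield: q₀ = σΔ(T⁴)/(1/ε₁+1/ε₂−1) with denominator 2.037.
With shield the two gaps are in series; the resistances add: (1/ε₁+1/ε_s−1)+(1/ε_s+1/ε₂−1) = 2.548+2.410 = 4.958.
Heat-flux ratio q₀/q = 4.958/2.037.

factor ≈ 2.43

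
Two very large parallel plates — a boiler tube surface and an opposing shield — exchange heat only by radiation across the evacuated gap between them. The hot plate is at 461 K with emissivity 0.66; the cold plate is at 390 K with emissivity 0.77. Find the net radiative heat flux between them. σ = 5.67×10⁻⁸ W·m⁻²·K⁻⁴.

For two infinite grey parallel plates, q = σ(T₁⁴ − T₂⁴)/(1/ε₁ + 1/ε₂ − 1).
T₁⁴ − T₂⁴ = 4.517×10¹⁰ − 2.313×10¹⁰ = 2.203×10¹⁰ K⁴.
1/ε₁ + 1/ε₂ − 1 = 1.515 + 1.299 − 1 = 1.814.
q = 5.67×10⁻⁸ × 2.203×10¹⁰ / 1.814.

q ≈ 689 W/m²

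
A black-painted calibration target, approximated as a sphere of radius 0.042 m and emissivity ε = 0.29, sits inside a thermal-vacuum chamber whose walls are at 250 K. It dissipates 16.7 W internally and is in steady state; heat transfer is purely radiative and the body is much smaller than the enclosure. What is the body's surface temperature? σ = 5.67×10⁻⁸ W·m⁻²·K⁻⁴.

For a small grey body in a large enclosure, net radiated power = εσA(T⁴ − T_w⁴).
Steady state: P = εσA(T⁴ − T_w⁴) with A = 4πr² = 0.02217 m².
T⁴ = P/(εσA) + T_w⁴ = 16.7/(0.29·5.67×10⁻⁸·0.02217) + (250)⁴
    = 4.582×10¹⁰ + 3.906×10⁹ = 4.972×10¹⁰ K⁴.

T ≈ 472 K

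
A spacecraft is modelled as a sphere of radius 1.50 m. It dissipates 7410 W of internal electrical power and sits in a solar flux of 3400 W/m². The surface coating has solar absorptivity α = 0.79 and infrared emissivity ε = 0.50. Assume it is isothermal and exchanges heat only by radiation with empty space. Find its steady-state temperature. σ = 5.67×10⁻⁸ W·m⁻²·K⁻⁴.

T ≈ 426 K

At steady state, absorbed solar power + internal power = radiated power.
Absorbed: α·S·A_cross = 0.79·3400·7.069 = 18990 W (cross-section πr²).
Total input = 18990 + 7410 = 26400 W.
Radiated: εσ·A_surf·T⁴ with A_surf = 4πr² = 28.27 m².
T⁴ = 26400/(0.50·5.67×10⁻⁸·28.27) = 3.293×10¹⁰ K⁴.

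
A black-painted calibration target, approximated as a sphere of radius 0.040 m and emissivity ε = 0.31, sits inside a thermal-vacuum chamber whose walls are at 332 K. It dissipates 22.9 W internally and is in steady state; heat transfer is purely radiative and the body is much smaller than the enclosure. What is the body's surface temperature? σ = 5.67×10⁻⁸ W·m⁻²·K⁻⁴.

T ≈ 527 K

For a small grey body in a large enclosure, net radiated power = εσA(T⁴ − T_w⁴).
Steady state: P = εσA(T⁴ − T_w⁴) with A = 4πr² = 0.02011 m².
T⁴ = P/(εσA) + T_w⁴ = 22.9/(0.31·5.67×10⁻⁸·0.02011) + (332)⁴
    = 6.480×10¹⁰ + 1.215×10¹⁰ = 7.695×10¹⁰ K⁴.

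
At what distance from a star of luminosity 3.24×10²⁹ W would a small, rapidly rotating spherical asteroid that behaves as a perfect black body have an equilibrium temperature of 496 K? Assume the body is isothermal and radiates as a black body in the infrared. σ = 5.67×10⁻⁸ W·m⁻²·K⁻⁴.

d ≈ 1.37×10¹² m

For an isothermal black-emitting sphere, (1−a)S·πr² = σ·4πr²·T⁴ ⇒ S = 4σT⁴/(1−a).
S = 4·5.67×10⁻⁸·(496)⁴/1.00 = 13730 W/m².
Flux falls as S = L/(4πd²), so d = √(L/(4πS)) = √(3.24×10²⁹/(4π·13730)).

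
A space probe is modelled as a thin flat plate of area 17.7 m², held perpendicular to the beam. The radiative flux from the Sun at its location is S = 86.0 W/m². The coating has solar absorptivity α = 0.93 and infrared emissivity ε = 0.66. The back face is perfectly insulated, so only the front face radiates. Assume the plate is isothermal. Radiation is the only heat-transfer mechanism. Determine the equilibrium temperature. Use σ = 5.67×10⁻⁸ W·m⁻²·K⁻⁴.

At equilibrium, absorbed power = emitted power.
Absorbing cross-section = A = 17.70 m²; emitting surface = A = 17.70 m² (ratio 1).
αS·A_cross = εσ·A_surf·T⁴  ⇒  T⁴ = αS/(ε·1σ).
T⁴ = 0.930·86.0/(0.66·1·5.67×10⁻⁸) = 2.137×10⁹ K⁴.
T = (2.137×10⁹)^(1/4).

T ≈ 215 K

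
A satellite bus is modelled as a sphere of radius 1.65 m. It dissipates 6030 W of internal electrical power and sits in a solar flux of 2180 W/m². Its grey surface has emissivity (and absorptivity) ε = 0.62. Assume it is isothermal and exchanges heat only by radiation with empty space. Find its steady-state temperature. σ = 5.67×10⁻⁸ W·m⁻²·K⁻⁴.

T ≈ 348 K

At steady state, absorbed solar power + internal power = radiated power.
Absorbed: α·S·A_cross = 0.62·2180·8.553 = 11560 W (cross-section πr²).
Total input = 11560 + 6030 = 17590 W.
Radiated: εσ·A_surf·T⁴ with A_surf = 4πr² = 34.21 m².
T⁴ = 17590/(0.62·5.67×10⁻⁸·34.21) = 1.463×10¹⁰ K⁴.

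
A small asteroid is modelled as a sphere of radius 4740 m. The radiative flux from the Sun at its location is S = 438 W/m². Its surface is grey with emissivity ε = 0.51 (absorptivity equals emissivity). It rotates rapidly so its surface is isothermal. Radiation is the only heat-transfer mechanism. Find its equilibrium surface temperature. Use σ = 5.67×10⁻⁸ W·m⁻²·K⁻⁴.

At equilibrium, absorbed power = emitted power.
Absorbing cross-section = πr² = 7.058×10⁷ m²; emitting surface = 4πr² = 2.823×10⁸ m² (ratio 4).
εS·A_cross = εσ·A_surf·T⁴  ⇒  T⁴ = S/(4σ)   (ε cancels).
T⁴ = 438/(4·5.67×10⁻⁸) = 1.931×10⁹ K⁴.
T = (1.931×10⁹)^(1/4).

T ≈ 210 K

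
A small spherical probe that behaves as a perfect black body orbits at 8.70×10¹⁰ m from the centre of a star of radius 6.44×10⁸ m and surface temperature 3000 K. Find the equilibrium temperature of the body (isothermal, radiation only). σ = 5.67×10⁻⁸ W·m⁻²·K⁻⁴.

T ≈ 183 K

The star's surface emits σT_*⁴; at distance d the flux is S = σT_*⁴(R_*/d)².
S = 5.67×10⁻⁸·(3000)⁴·(6.44×10⁸/8.70×10¹⁰)² = 251.7 W/m².
For an isothermal sphere T⁴ = (1−a)S/(4σ) = 1.110×10⁹ K⁴.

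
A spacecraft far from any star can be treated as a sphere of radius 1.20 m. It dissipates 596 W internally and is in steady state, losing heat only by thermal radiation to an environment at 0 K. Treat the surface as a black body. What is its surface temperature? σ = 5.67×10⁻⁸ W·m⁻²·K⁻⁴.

Steady state: internal power = radiated power, P = εσA T⁴.
Radiating area A = 4πr² = 18.10 m².
T⁴ = P/(εσA) = 596/(1.0·5.67×10⁻⁸·18.10) = 5.809×10⁸ K⁴.
T = (5.809×10⁸)^(1/4).

T ≈ 155 K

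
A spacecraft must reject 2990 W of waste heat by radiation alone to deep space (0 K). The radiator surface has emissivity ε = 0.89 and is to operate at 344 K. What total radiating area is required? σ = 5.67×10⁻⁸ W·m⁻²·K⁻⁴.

P = εσA T⁴ ⇒ A = P/(εσT⁴).
T⁴ = 1.400×10¹⁰ K⁴.
A = 2990/(0.89 × 5.67×10⁻⁸ × 1.400×10¹⁰).

A ≈ 4.23 m²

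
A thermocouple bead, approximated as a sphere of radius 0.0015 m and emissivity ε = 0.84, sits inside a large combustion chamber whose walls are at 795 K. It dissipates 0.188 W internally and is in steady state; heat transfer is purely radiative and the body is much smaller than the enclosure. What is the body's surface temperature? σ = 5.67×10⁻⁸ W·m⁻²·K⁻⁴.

T ≈ 857 K

For a small grey body in a large enclosure, net radiated power = εσA(T⁴ − T_w⁴).
Steady state: P = εσA(T⁴ − T_w⁴) with A = 4πr² = 2.827×10⁻⁵ m².
T⁴ = P/(εσA) + T_w⁴ = 0.188/(0.84·5.67×10⁻⁸·2.827×10⁻⁵) + (795)⁴
    = 1.396×10¹¹ + 3.995×10¹¹ = 5.391×10¹¹ K⁴.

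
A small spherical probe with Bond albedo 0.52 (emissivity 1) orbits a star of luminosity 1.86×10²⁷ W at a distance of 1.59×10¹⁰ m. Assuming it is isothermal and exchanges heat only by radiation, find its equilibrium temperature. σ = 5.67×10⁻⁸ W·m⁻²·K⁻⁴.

T ≈ 1060 K

First find the stellar flux at distance d: S = L/(4πd²) = 1.86×10²⁷/(4π·(1.59×10¹⁰)²) = 5.855×10⁵ W/m².
For an isothermal sphere, absorbed (1−a)S·πr² = emitted σ·4πr²·T⁴, so T⁴ = (1−a)S/(4σ).
T⁴ = 0.480·5.855×10⁵/(4·5.67×10⁻⁸) = 1.239×10¹² K⁴.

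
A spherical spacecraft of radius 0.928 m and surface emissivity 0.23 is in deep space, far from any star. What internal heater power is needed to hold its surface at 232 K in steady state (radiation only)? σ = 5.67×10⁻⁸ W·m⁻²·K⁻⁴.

P = εσ·4πr²·T⁴.
4πr² = 10.82 m²; T⁴ = 2.897×10⁹ K⁴.
P = 0.23·5.67×10⁻⁸·10.82·2.897×10⁹.

P ≈ 409 W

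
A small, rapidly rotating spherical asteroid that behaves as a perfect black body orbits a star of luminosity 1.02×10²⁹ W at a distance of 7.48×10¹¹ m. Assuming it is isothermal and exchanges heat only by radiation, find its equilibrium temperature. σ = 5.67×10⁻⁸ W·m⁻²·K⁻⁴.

T ≈ 503 K

First find the stellar flux at distance d: S = L/(4πd²) = 1.02×10²⁹/(4π·(7.48×10¹¹)²) = 14510 W/m².
For an isothermal sphere, absorbed (1−a)S·πr² = emitted σ·4πr²·T⁴, so T⁴ = (1−a)S/(4σ).
T⁴ = 1.00·14510/(4·5.67×10⁻⁸) = 6.397×10¹⁰ K⁴.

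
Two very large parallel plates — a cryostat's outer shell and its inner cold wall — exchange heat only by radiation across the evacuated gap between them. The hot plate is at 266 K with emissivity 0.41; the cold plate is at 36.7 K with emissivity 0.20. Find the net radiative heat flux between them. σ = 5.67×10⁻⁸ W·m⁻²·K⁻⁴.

For two infinite grey parallel plates, q = σ(T₁⁴ − T₂⁴)/(1/ε₁ + 1/ε₂ − 1).
T₁⁴ − T₂⁴ = 5.006×10⁹ − 1.814×10⁶ = 5.005×10⁹ K⁴.
1/ε₁ + 1/ε₂ − 1 = 2.439 + 5.000 − 1 = 6.439.
q = 5.67×10⁻⁸ × 5.005×10⁹ / 6.439.

q ≈ 44.1 W/m²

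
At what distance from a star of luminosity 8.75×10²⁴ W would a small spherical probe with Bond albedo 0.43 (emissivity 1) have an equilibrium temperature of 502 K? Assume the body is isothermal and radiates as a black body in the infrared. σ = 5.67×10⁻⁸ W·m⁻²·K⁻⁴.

d ≈ 5.25×10⁹ m

For an isothermal black-emitting sphere, (1−a)S·πr² = σ·4πr²·T⁴ ⇒ S = 4σT⁴/(1−a).
S = 4·5.67×10⁻⁸·(502)⁴/0.570 = 25270 W/m².
Flux falls as S = L/(4πd²), so d = √(L/(4πS)) = √(8.75×10²⁴/(4π·25270)).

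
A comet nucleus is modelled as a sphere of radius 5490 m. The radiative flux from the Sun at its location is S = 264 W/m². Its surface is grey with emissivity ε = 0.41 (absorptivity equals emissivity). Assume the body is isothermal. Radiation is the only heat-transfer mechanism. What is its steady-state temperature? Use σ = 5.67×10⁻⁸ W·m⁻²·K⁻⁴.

T ≈ 185 K

At equilibrium, absorbed power = emitted power.
Absorbing cross-section = πr² = 9.469×10⁷ m²; emitting surface = 4πr² = 3.788×10⁸ m² (ratio 4).
εS·A_cross = εσ·A_surf·T⁴  ⇒  T⁴ = S/(4σ)   (ε cancels).
T⁴ = 264/(4·5.67×10⁻⁸) = 1.164×10⁹ K⁴.
T = (1.164×10⁹)^(1/4).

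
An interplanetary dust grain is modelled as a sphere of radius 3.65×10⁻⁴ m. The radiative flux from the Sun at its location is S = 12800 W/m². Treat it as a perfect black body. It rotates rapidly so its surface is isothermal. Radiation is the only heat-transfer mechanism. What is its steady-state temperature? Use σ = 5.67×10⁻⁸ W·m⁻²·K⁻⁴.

T ≈ 487 K

At equilibrium, absorbed power = emitted power.
Absorbing cross-section = πr² = 4.185×10⁻⁷ m²; emitting surface = 4πr² = 1.674×10⁻⁶ m² (ratio 4).
S·A_cross = εσ·A_surf·T⁴  ⇒  T⁴ = S/(4σ).
T⁴ = 1.00·12800/(4·5.67×10⁻⁸) = 5.644×10¹⁰ K⁴.
T = (5.644×10¹⁰)^(1/4).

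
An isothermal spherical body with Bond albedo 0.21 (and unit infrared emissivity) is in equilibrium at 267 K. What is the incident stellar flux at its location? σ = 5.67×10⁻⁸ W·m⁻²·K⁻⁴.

S ≈ 1460 W/m²

(1−a)S·πr² = σ·4πr²·T⁴ ⇒ S = 4σT⁴/(1−a).
S = 4·5.67×10⁻⁸·5.082×10⁹/0.790.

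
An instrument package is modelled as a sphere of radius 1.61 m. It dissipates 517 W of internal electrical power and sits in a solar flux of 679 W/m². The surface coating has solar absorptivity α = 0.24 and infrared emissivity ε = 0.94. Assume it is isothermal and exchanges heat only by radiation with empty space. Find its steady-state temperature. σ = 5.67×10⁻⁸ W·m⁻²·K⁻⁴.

At steady state, absorbed solar power + internal power = radiated power.
Absorbed: α·S·A_cross = 0.24·679·8.143 = 1327 W (cross-section πr²).
Total input = 1327 + 517 = 1844 W.
Radiated: εσ·A_surf·T⁴ with A_surf = 4πr² = 32.57 m².
T⁴ = 1844/(0.94·5.67×10⁻⁸·32.57) = 1.062×10⁹ K⁴.

T ≈ 181 K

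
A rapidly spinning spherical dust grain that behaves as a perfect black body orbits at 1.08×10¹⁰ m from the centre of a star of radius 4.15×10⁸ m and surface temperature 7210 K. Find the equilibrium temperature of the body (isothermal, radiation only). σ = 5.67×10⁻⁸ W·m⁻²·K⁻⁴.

T ≈ 999 K

The star's surface emits σT_*⁴; at distance d the flux is S = σT_*⁴(R_*/d)².
S = 5.67×10⁻⁸·(7210)⁴·(4.15×10⁸/1.08×10¹⁰)² = 2.262×10⁵ W/m².
For an isothermal sphere T⁴ = (1−a)S/(4σ) = 9.975×10¹¹ K⁴.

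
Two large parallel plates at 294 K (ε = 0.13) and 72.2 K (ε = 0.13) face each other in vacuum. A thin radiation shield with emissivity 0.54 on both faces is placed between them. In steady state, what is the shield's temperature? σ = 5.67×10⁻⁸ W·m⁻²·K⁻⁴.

In steady state the net flux on the hot side equals that on the cold side.
σ(T₁⁴−T_s⁴)/D₁ = σ(T_s⁴−T₂⁴)/D₂, with D₁ = 1/ε₁+1/ε_s−1 = 8.544, D₂ = 1/ε_s+1/ε₂−1 = 8.544.
Solve for T_s⁴: T_s⁴ = (D₂·T₁⁴ + D₁·T₂⁴)/(D₁+D₂) = 3.749×10⁹ K⁴.

T_s ≈ 247 K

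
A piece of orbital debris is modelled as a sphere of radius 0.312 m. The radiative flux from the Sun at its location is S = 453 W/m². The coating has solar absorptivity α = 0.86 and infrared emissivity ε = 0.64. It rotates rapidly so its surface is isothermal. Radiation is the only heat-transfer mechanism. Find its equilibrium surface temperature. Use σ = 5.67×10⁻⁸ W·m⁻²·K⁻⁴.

At equilibrium, absorbed power = emitted power.
Absorbing cross-section = πr² = 0.3058 m²; emitting surface = 4πr² = 1.223 m² (ratio 4).
αS·A_cross = εσ·A_surf·T⁴  ⇒  T⁴ = αS/(ε·4σ).
T⁴ = 0.860·453/(0.64·4·5.67×10⁻⁸) = 2.684×10⁹ K⁴.
T = (2.684×10⁹)^(1/4).

T ≈ 228 K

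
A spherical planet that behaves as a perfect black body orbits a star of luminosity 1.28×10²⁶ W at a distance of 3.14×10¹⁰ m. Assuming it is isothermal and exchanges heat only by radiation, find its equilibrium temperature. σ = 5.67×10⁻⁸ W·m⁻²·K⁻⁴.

First find the stellar flux at distance d: S = L/(4πd²) = 1.28×10²⁶/(4π·(3.14×10¹⁰)²) = 10330 W/m².
For an isothermal sphere, absorbed (1−a)S·πr² = emitted σ·4πr²·T⁴, so T⁴ = (1−a)S/(4σ).
T⁴ = 1.00·10330/(4·5.67×10⁻⁸) = 4.555×10¹⁰ K⁴.

T ≈ 462 K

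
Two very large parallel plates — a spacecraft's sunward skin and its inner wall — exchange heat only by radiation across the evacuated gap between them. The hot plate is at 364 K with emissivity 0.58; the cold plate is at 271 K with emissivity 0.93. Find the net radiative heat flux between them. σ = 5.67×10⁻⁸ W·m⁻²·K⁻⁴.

q ≈ 383 W/m²

For two infinite grey parallel plates, q = σ(T₁⁴ − T₂⁴)/(1/ε₁ + 1/ε₂ − 1).
T₁⁴ − T₂⁴ = 1.756×10¹⁰ − 5.394×10⁹ = 1.216×10¹⁰ K⁴.
1/ε₁ + 1/ε₂ − 1 = 1.724 + 1.075 − 1 = 1.799.
q = 5.67×10⁻⁸ × 1.216×10¹⁰ / 1.799.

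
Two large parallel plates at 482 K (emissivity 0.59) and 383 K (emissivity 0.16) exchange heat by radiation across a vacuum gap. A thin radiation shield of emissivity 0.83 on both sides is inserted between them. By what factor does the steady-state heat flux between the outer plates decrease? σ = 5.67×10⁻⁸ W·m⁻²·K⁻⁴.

factor ≈ 1.20

Without shield: q₀ = σΔ(T⁴)/(1/ε₁+1/ε₂−1) with denominator 6.945.
With shield the two gaps are in series; the resistances add: (1/ε₁+1/ε_s−1)+(1/ε_s+1/ε₂−1) = 1.900+6.455 = 8.355.
Heat-flux ratio q₀/q = 8.355/6.945.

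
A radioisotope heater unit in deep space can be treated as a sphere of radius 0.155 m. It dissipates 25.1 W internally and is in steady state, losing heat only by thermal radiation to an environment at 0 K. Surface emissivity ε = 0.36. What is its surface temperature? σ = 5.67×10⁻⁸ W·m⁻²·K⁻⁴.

T ≈ 253 K

Steady state: internal power = radiated power, P = εσA T⁴.
Radiating area A = 4πr² = 0.3019 m².
T⁴ = P/(εσA) = 25.1/(0.36·5.67×10⁻⁸·0.3019) = 4.073×10⁹ K⁴.
T = (4.073×10⁹)^(1/4).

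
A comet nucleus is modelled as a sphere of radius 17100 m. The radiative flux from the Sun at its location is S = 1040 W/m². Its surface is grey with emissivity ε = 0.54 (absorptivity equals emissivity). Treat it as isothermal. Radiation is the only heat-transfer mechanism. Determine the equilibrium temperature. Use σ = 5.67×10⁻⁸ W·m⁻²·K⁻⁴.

At equilibrium, absorbed power = emitted power.
Absorbing cross-section = πr² = 9.186×10⁸ m²; emitting surface = 4πr² = 3.675×10⁹ m² (ratio 4).
εS·A_cross = εσ·A_surf·T⁴  ⇒  T⁴ = S/(4σ)   (ε cancels).
T⁴ = 1040/(4·5.67×10⁻⁸) = 4.586×10⁹ K⁴.
T = (4.586×10⁹)^(1/4).

T ≈ 260 K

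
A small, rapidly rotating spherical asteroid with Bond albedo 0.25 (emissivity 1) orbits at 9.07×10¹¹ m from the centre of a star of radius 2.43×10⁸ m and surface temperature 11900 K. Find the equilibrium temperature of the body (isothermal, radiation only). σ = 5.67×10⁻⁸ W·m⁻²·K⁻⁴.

T ≈ 128 K

The star's surface emits σT_*⁴; at distance d the flux is S = σT_*⁴(R_*/d)².
S = 5.67×10⁻⁸·(11900)⁴·(2.43×10⁸/9.07×10¹¹)² = 81.61 W/m².
For an isothermal sphere T⁴ = (1−a)S/(4σ) = 2.699×10⁸ K⁴.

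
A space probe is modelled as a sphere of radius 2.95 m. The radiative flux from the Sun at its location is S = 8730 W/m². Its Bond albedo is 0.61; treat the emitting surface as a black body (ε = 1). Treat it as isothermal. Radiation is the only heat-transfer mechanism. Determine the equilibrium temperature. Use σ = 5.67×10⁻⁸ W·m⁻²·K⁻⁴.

T ≈ 350 K

At equilibrium, absorbed power = emitted power.
Absorbing cross-section = πr² = 27.34 m²; emitting surface = 4πr² = 109.4 m² (ratio 4).
(1−a)S·A_cross = εσ·A_surf·T⁴  ⇒  T⁴ = (1−a)S/(4σ).
T⁴ = 0.390·8730/(4·5.67×10⁻⁸) = 1.501×10¹⁰ K⁴.
T = (1.501×10¹⁰)^(1/4).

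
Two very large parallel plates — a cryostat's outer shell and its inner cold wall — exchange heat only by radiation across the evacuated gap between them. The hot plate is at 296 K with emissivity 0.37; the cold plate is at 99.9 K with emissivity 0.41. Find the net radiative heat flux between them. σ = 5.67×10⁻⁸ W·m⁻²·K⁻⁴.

q ≈ 104 W/m²

For two infinite grey parallel plates, q = σ(T₁⁴ − T₂⁴)/(1/ε₁ + 1/ε₂ − 1).
T₁⁴ − T₂⁴ = 7.677×10⁹ − 9.960×10⁷ = 7.577×10⁹ K⁴.
1/ε₁ + 1/ε₂ − 1 = 2.703 + 2.439 − 1 = 4.142.
q = 5.67×10⁻⁸ × 7.577×10⁹ / 4.142.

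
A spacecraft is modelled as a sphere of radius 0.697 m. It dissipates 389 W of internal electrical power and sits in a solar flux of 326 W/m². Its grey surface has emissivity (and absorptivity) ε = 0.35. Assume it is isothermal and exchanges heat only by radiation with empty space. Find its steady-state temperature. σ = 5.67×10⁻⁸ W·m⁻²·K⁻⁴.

T ≈ 261 K

At steady state, absorbed solar power + internal power = radiated power.
Absorbed: α·S·A_cross = 0.35·326·1.526 = 174.1 W (cross-section πr²).
Total input = 174.1 + 389 = 563.1 W.
Radiated: εσ·A_surf·T⁴ with A_surf = 4πr² = 6.105 m².
T⁴ = 563.1/(0.35·5.67×10⁻⁸·6.105) = 4.648×10⁹ K⁴.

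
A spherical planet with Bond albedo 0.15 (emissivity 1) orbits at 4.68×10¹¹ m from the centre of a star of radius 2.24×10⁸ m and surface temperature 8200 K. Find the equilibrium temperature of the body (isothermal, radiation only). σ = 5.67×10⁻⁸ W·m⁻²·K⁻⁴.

T ≈ 122 K

The star's surface emits σT_*⁴; at distance d the flux is S = σT_*⁴(R_*/d)².
S = 5.67×10⁻⁸·(8200)⁴·(2.24×10⁸/4.68×10¹¹)² = 58.73 W/m².
For an isothermal sphere T⁴ = (1−a)S/(4σ) = 2.201×10⁸ K⁴.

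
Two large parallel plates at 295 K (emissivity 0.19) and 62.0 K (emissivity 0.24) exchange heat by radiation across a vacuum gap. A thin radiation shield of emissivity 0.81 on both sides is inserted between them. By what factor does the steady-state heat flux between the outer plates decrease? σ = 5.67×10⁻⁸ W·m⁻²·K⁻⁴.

Without shield: q₀ = σΔ(T⁴)/(1/ε₁+1/ε₂−1) with denominator 8.430.
With shield the two gaps are in series; the resistances add: (1/ε₁+1/ε_s−1)+(1/ε_s+1/ε₂−1) = 5.498+4.401 = 9.899.
Heat-flux ratio q₀/q = 9.899/8.430.

factor ≈ 1.17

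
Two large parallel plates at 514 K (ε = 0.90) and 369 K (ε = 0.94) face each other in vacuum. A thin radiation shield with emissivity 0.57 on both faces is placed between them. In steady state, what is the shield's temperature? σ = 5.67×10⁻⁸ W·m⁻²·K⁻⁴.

T_s ≈ 458 K

In steady state the net flux on the hot side equals that on the cold side.
σ(T₁⁴−T_s⁴)/D₁ = σ(T_s⁴−T₂⁴)/D₂, with D₁ = 1/ε₁+1/ε_s−1 = 1.865, D₂ = 1/ε_s+1/ε₂−1 = 1.818.
Solve for T_s⁴: T_s⁴ = (D₂·T₁⁴ + D₁·T₂⁴)/(D₁+D₂) = 4.384×10¹⁰ K⁴.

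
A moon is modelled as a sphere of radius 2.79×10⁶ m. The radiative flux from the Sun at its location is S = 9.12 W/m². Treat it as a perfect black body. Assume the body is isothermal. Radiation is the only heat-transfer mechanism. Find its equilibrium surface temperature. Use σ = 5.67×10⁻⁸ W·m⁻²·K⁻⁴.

At equilibrium, absorbed power = emitted power.
Absorbing cross-section = πr² = 2.445×10¹³ m²; emitting surface = 4πr² = 9.782×10¹³ m² (ratio 4).
S·A_cross = εσ·A_surf·T⁴  ⇒  T⁴ = S/(4σ).
T⁴ = 1.00·9.12/(4·5.67×10⁻⁸) = 4.021×10⁷ K⁴.
T = (4.021×10⁷)^(1/4).

T ≈ 79.6 K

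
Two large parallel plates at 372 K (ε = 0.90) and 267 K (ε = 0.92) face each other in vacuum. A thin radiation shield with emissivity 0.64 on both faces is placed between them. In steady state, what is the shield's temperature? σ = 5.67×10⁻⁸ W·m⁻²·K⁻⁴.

T_s ≈ 331 K

In steady state the net flux on the hot side equals that on the cold side.
σ(T₁⁴−T_s⁴)/D₁ = σ(T_s⁴−T₂⁴)/D₂, with D₁ = 1/ε₁+1/ε_s−1 = 1.674, D₂ = 1/ε_s+1/ε₂−1 = 1.649.
Solve for T_s⁴: T_s⁴ = (D₂·T₁⁴ + D₁·T₂⁴)/(D₁+D₂) = 1.206×10¹⁰ K⁴.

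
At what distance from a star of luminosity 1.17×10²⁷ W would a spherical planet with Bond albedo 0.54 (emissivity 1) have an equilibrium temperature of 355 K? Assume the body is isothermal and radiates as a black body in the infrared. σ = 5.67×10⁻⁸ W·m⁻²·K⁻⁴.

d ≈ 1.09×10¹¹ m

For an isothermal black-emitting sphere, (1−a)S·πr² = σ·4πr²·T⁴ ⇒ S = 4σT⁴/(1−a).
S = 4·5.67×10⁻⁸·(355)⁴/0.460 = 7831 W/m².
Flux falls as S = L/(4πd²), so d = √(L/(4πS)) = √(1.17×10²⁷/(4π·7831)).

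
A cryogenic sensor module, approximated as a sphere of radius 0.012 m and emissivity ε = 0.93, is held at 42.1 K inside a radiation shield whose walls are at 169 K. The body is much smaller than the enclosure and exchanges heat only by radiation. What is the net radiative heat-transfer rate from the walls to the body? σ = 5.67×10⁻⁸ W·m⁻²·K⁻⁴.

For a small grey body in a large enclosure: P_net = εσA(T_body⁴ − T_wall⁴).
A = 4πr² = 0.001810 m²; T_body⁴ − T_wall⁴ = 3.141×10⁶ − 8.157×10⁸ = -8.126×10⁸ K⁴.
|P_net| = 0.93·5.67×10⁻⁸·0.001810·8.126×10⁸.

P_net ≈ 0.0775 W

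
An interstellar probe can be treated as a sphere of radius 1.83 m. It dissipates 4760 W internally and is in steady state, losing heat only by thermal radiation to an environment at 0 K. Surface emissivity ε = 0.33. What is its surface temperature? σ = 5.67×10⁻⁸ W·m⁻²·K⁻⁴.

T ≈ 279 K

Steady state: internal power = radiated power, P = εσA T⁴.
Radiating area A = 4πr² = 42.08 m².
T⁴ = P/(εσA) = 4760/(0.33·5.67×10⁻⁸·42.08) = 6.045×10⁹ K⁴.
T = (6.045×10⁹)^(1/4).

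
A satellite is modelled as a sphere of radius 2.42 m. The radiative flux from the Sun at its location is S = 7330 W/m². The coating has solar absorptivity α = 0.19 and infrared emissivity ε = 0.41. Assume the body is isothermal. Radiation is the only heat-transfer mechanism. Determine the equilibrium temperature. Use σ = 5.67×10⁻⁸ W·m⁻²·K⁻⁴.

At equilibrium, absorbed power = emitted power.
Absorbing cross-section = πr² = 18.40 m²; emitting surface = 4πr² = 73.59 m² (ratio 4).
αS·A_cross = εσ·A_surf·T⁴  ⇒  T⁴ = αS/(ε·4σ).
T⁴ = 0.190·7330/(0.41·4·5.67×10⁻⁸) = 1.498×10¹⁰ K⁴.
T = (1.498×10¹⁰)^(1/4).

T ≈ 350 K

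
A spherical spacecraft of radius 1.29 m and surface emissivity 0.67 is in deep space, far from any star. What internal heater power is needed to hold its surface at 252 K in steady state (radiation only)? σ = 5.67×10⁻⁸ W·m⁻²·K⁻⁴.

P = εσ·4πr²·T⁴.
4πr² = 20.91 m²; T⁴ = 4.033×10⁹ K⁴.
P = 0.67·5.67×10⁻⁸·20.91·4.033×10⁹.

P ≈ 3200 W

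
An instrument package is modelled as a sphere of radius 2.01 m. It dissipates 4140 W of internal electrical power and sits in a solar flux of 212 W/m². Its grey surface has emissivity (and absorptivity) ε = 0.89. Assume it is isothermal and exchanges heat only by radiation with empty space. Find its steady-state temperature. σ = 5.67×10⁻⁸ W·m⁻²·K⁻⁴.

At steady state, absorbed solar power + internal power = radiated power.
Absorbed: α·S·A_cross = 0.89·212·12.69 = 2395 W (cross-section πr²).
Total input = 2395 + 4140 = 6535 W.
Radiated: εσ·A_surf·T⁴ with A_surf = 4πr² = 50.77 m².
T⁴ = 6535/(0.89·5.67×10⁻⁸·50.77) = 2.551×10⁹ K⁴.

T ≈ 225 K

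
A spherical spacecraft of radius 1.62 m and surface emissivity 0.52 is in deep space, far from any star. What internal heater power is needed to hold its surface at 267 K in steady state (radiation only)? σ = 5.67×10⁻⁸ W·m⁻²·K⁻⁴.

P ≈ 4940 W

P = εσ·4πr²·T⁴.
4πr² = 32.98 m²; T⁴ = 5.082×10⁹ K⁴.
P = 0.52·5.67×10⁻⁸·32.98·5.082×10⁹.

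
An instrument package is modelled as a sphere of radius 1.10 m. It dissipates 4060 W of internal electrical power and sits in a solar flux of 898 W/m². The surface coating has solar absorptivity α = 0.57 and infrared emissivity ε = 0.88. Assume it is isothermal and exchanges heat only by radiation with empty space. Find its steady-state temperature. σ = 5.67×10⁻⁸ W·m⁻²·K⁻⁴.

T ≈ 298 K

At steady state, absorbed solar power + internal power = radiated power.
Absorbed: α·S·A_cross = 0.57·898·3.801 = 1946 W (cross-section πr²).
Total input = 1946 + 4060 = 6006 W.
Radiated: εσ·A_surf·T⁴ with A_surf = 4πr² = 15.21 m².
T⁴ = 6006/(0.88·5.67×10⁻⁸·15.21) = 7.916×10⁹ K⁴.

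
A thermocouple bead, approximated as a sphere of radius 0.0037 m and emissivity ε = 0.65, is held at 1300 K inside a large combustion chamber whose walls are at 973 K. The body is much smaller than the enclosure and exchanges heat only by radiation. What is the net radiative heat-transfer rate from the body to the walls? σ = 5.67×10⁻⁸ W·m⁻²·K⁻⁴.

P_net ≈ 12.4 W

For a small grey body in a large enclosure: P_net = εσA(T_body⁴ − T_wall⁴).
A = 4πr² = 1.720×10⁻⁴ m²; T_body⁴ − T_wall⁴ = 2.856×10¹² − 8.963×10¹¹ = 1.960×10¹² K⁴.
|P_net| = 0.65·5.67×10⁻⁸·1.720×10⁻⁴·1.960×10¹².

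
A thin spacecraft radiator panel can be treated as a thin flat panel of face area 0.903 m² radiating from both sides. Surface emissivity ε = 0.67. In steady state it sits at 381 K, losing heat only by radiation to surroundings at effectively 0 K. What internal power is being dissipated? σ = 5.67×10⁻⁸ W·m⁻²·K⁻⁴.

Steady state: P = εσA T⁴.
A = 2·0.903 = 1.806 m²; T⁴ = (381)⁴ = 2.107×10¹⁰ K⁴.
P = 0.67 × 5.67×10⁻⁸ × 1.806 × 2.107×10¹⁰.

P ≈ 1450 W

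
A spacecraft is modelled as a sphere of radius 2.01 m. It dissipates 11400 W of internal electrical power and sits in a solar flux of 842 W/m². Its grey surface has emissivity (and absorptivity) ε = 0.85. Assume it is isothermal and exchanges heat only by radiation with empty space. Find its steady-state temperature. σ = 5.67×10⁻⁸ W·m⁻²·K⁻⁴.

At steady state, absorbed solar power + internal power = radiated power.
Absorbed: α·S·A_cross = 0.85·842·12.69 = 9084 W (cross-section πr²).
Total input = 9084 + 11400 = 20480 W.
Radiated: εσ·A_surf·T⁴ with A_surf = 4πr² = 50.77 m².
T⁴ = 20480/(0.85·5.67×10⁻⁸·50.77) = 8.372×10⁹ K⁴.

T ≈ 302 K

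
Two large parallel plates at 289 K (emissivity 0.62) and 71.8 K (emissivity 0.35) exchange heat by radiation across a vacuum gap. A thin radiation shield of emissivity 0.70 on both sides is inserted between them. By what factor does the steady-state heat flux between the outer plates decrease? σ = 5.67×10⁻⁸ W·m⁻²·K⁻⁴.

factor ≈ 1.54

Without shield: q₀ = σΔ(T⁴)/(1/ε₁+1/ε₂−1) with denominator 3.470.
With shield the two gaps are in series; the resistances add: (1/ε₁+1/ε_s−1)+(1/ε_s+1/ε₂−1) = 2.041+3.286 = 5.327.
Heat-flux ratio q₀/q = 5.327/3.470.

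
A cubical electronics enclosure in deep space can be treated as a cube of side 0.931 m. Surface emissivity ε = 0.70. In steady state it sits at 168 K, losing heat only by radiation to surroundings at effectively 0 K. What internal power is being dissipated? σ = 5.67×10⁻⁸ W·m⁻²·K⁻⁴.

Steady state: P = εσA T⁴.
A = 6L² = 5.201 m²; T⁴ = (168)⁴ = 7.966×10⁸ K⁴.
P = 0.70 × 5.67×10⁻⁸ × 5.201 × 7.966×10⁸.

P ≈ 164 W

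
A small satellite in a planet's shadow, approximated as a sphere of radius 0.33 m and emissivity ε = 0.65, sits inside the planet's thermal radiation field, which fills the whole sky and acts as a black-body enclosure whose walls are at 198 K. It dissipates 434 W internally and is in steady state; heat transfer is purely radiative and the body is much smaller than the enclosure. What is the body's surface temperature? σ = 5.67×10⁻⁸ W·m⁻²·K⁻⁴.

T ≈ 317 K

For a small grey body in a large enclosure, net radiated power = εσA(T⁴ − T_w⁴).
Steady state: P = εσA(T⁴ − T_w⁴) with A = 4πr² = 1.368 m².
T⁴ = P/(εσA) + T_w⁴ = 434/(0.65·5.67×10⁻⁸·1.368) + (198)⁴
    = 8.605×10⁹ + 1.537×10⁹ = 1.014×10¹⁰ K⁴.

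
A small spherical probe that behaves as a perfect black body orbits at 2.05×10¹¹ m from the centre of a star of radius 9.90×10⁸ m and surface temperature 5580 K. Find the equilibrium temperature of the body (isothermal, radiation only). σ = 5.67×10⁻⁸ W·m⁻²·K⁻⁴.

The star's surface emits σT_*⁴; at distance d the flux is S = σT_*⁴(R_*/d)².
S = 5.67×10⁻⁸·(5580)⁴·(9.90×10⁸/2.05×10¹¹)² = 1282 W/m².
For an isothermal sphere T⁴ = (1−a)S/(4σ) = 5.652×10⁹ K⁴.

T ≈ 274 K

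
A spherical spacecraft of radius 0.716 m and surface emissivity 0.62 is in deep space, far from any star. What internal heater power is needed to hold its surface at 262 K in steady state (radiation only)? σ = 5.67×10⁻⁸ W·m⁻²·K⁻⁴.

P ≈ 1070 W

P = εσ·4πr²·T⁴.
4πr² = 6.442 m²; T⁴ = 4.712×10⁹ K⁴.
P = 0.62·5.67×10⁻⁸·6.442·4.712×10⁹.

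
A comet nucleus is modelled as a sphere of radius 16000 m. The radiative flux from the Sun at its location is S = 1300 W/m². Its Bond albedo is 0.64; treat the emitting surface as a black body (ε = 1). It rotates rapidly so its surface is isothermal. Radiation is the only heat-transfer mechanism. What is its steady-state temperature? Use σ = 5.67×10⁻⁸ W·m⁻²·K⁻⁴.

T ≈ 213 K

At equilibrium, absorbed power = emitted power.
Absorbing cross-section = πr² = 8.042×10⁸ m²; emitting surface = 4πr² = 3.217×10⁹ m² (ratio 4).
(1−a)S·A_cross = εσ·A_surf·T⁴  ⇒  T⁴ = (1−a)S/(4σ).
T⁴ = 0.360·1300/(4·5.67×10⁻⁸) = 2.063×10⁹ K⁴.
T = (2.063×10⁹)^(1/4).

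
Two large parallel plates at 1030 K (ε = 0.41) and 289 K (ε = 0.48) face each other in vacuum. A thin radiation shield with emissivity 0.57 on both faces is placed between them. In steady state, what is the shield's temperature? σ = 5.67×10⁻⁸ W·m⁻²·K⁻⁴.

In steady state the net flux on the hot side equals that on the cold side.
σ(T₁⁴−T_s⁴)/D₁ = σ(T_s⁴−T₂⁴)/D₂, with D₁ = 1/ε₁+1/ε_s−1 = 3.193, D₂ = 1/ε_s+1/ε₂−1 = 2.838.
Solve for T_s⁴: T_s⁴ = (D₂·T₁⁴ + D₁·T₂⁴)/(D₁+D₂) = 5.333×10¹¹ K⁴.

T_s ≈ 855 K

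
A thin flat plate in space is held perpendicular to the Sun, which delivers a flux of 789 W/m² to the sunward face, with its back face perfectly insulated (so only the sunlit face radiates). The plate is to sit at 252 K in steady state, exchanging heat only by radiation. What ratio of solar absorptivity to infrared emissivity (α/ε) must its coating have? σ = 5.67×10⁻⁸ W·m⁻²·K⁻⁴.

Balance: αS·A = εσ·1A·T⁴ ⇒ α/ε = σT⁴/S.
α/ε = 5.67×10⁻⁸·(252)⁴/789 = 5.67×10⁻⁸·4.033×10⁹/789.

α/ε ≈ 0.290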